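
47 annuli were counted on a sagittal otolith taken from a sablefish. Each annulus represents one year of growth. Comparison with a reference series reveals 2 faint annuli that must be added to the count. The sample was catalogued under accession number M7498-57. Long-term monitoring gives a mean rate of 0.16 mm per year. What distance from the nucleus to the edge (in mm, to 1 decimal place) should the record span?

Correcting the raw count gives 47 + 2 = 49 true annuli.
49 years at 0.16 mm/year gives 0.16 × 49 = 7.8 mm.

7.8 mm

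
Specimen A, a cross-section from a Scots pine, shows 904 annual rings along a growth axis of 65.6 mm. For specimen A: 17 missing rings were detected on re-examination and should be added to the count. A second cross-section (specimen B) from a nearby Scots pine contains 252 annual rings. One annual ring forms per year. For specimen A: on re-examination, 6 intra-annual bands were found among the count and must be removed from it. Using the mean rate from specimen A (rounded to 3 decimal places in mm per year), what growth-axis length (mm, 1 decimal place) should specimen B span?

Specimen A: after corrections the count is 904 − 6 + 17 = 915 annual rings.
A: 65.6 mm over 915 years gives 65.6 / 915 ≈ 0.072 mm per year.
For B, 0.072 mm/year × 252 years = 18.1 mm.

18.1 mm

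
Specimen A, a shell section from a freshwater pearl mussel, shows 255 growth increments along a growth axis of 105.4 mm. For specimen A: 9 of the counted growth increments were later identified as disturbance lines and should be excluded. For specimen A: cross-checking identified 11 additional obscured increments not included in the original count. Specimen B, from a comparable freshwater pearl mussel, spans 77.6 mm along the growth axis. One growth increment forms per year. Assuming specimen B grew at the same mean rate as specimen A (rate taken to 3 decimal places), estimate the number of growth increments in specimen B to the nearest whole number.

Specimen A: adjusted count: 255 − 9 + 11 = 257 growth increments.
A: Extension rate ≈ 105.4 / 257 = 0.410 mm per year.
For B, 77.6 / 0.410 = 189.27 years ≈ 189 growth increments.

189 growth increments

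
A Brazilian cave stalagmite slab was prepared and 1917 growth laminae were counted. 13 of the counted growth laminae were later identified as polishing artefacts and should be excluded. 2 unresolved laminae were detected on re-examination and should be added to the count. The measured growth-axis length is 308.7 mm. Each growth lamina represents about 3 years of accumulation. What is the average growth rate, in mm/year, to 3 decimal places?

Adjusted count: 1917 − 13 + 2 = 1906 growth laminae.
Multiplying by 3 years per growth lamina: 1906 × 3 = 5718 years.
Mean rate = 308.7 mm / 5718 years ≈ 0.054 mm/year.

0.054 mm/year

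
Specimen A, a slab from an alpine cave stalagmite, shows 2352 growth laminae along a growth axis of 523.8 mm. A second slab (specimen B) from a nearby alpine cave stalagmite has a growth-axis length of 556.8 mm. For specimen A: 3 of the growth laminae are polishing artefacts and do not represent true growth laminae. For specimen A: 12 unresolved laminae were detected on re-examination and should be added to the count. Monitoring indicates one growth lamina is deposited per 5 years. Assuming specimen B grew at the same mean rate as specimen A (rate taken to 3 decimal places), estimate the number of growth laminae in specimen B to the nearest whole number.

Specimen A: correcting the raw count gives 2352 − 3 + 12 = 2361 true growth laminae.
Specimen A: 2361 growth laminae at 5 years each span 2361 × 5 = 11805 years.
A: Extension rate ≈ 523.8 / 11805 = 0.044 mm/yr.
Specimen B: 556.8 mm / 0.044 mm per year = 12654.55 years; at 5 years per growth lamina that is 12654.55 / 5 ≈ 2531 growth laminae.

2531 growth laminae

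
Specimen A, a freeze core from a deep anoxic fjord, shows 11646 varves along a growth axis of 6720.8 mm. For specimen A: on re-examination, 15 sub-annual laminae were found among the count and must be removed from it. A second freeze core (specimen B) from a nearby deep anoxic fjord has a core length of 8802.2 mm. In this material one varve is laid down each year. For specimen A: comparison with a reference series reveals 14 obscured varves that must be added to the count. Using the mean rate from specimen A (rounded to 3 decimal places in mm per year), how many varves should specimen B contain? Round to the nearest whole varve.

Specimen A: adjusted count: 11646 − 15 + 14 = 11645 varves.
A: Mean rate = 6720.8 mm / 11645 years ≈ 0.577 mm/year.
Specimen B: 8802.2 mm / 0.577 mm per year = 15255.11 years ≈ 15255 varves.

15255 varves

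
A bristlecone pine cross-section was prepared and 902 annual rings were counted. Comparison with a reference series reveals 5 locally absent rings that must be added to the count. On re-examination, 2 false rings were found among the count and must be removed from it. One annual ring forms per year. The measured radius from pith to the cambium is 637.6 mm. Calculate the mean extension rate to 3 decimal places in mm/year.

0.705 mm/year

Adjusted count: 902 − 2 + 5 = 905 annual rings.
Mean rate = 637.6 mm / 905 years ≈ 0.705 mm/year.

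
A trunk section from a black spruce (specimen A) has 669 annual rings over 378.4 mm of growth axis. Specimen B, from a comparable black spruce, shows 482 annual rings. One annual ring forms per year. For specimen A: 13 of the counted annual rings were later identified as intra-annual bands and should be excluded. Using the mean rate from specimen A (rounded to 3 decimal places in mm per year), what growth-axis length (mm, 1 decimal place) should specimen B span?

278.1 mm

Specimen A: after corrections the count is 669 − 13 = 656 annual rings.
A: 378.4 mm over 656 years gives 378.4 / 656 ≈ 0.577 mm/yr.
For B, 0.577 mm/year × 482 years = 278.1 mm.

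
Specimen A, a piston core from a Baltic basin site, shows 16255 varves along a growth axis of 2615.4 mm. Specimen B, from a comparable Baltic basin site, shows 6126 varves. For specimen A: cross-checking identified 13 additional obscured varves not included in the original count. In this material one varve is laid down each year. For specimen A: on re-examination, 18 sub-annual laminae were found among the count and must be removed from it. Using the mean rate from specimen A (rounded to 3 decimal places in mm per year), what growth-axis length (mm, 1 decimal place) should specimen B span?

986.3 mm

Specimen A: true varve count = 16255 − 18 + 13 = 16250.
A: Mean rate = 2615.4 mm / 16250 years ≈ 0.161 mm/year.
For B, 0.161 mm/year × 6126 years = 986.3 mm.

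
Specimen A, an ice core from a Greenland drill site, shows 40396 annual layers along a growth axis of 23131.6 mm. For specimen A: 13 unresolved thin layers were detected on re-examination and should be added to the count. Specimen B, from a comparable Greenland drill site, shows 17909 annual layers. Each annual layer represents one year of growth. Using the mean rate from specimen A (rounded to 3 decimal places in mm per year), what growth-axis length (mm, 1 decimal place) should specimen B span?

Specimen A: correcting the raw count gives 40396 + 13 = 40409 true annual layers.
A: 23131.6 mm over 40409 years gives 23131.6 / 40409 ≈ 0.572 mm per year.
For B, 0.572 mm/year × 17909 years = 10243.9 mm.

10243.9 mm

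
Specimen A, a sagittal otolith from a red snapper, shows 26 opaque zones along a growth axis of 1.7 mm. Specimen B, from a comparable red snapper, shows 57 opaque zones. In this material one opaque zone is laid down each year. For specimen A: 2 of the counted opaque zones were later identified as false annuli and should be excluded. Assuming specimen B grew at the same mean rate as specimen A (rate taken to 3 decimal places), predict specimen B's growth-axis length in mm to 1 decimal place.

4.0 mm

Specimen A: true opaque zone count = 26 − 2 = 24.
A: Mean rate = 1.7 mm / 24 years ≈ 0.071 mm/year.
B's length ≈ 0.071 × 57 = 4.0 mm.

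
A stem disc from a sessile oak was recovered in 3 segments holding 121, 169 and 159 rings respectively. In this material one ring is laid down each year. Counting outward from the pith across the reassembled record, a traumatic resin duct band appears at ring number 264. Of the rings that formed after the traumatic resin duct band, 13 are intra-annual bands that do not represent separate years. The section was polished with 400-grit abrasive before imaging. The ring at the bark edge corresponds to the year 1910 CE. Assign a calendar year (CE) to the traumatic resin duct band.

1738 CE

Total rings = 121 + 169 + 159 = 449.
449 − 264 = 185 rings lie beyond the traumatic resin duct band toward the bark edge.
Removing the 13 false rings leaves 185 − 13 = 172 true rings beyond the traumatic resin duct band.
1910 − 172 = 1738 CE.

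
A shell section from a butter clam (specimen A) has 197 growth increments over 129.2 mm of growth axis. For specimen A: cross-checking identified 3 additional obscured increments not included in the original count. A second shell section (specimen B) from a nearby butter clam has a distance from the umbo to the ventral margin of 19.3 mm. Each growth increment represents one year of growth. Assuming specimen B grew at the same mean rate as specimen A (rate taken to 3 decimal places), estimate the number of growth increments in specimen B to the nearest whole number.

30 growth increments

Specimen A: true growth increment count = 197 + 3 = 200.
A: Extension rate ≈ 129.2 / 200 = 0.646 mm/year.
For B, 19.3 / 0.646 = 29.88 years ≈ 30 growth increments.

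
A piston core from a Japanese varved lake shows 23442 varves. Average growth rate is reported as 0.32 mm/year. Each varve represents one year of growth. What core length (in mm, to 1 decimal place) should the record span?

7501.4 mm

23442 years of growth are recorded.
23442 years at 0.32 mm/year gives 0.32 × 23442 = 7501.4 mm.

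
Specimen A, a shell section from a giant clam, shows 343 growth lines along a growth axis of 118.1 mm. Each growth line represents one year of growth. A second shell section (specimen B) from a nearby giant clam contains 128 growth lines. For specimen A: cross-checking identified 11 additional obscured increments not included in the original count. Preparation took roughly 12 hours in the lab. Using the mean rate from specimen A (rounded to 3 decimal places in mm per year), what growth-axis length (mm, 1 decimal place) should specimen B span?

42.8 mm

Specimen A: adjusted count: 343 + 11 = 354 growth lines.
A: Mean rate = 118.1 mm / 354 years ≈ 0.334 mm per year.
B's length ≈ 0.334 × 128 = 42.8 mm.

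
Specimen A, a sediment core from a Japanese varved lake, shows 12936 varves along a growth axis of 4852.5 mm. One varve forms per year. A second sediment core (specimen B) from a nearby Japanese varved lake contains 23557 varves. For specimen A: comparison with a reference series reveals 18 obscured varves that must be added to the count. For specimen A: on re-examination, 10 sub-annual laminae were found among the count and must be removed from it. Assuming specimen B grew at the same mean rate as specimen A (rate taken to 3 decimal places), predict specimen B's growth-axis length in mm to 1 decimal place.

8833.9 mm

Specimen A: after corrections the count is 12936 − 10 + 18 = 12944 varves.
A: 4852.5 mm over 12944 years gives 4852.5 / 12944 ≈ 0.375 mm per year.
B's length ≈ 0.375 × 23557 = 8833.9 mm.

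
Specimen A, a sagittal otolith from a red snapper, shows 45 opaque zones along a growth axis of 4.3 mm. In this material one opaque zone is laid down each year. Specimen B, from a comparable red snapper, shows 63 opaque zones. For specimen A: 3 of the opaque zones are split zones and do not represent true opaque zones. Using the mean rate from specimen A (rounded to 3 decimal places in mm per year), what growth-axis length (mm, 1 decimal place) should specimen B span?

Specimen A: adjusted count: 45 − 3 = 42 opaque zones.
A: 4.3 mm over 42 years gives 4.3 / 42 ≈ 0.102 mm/year.
B's length ≈ 0.102 × 63 = 6.4 mm.

6.4 mm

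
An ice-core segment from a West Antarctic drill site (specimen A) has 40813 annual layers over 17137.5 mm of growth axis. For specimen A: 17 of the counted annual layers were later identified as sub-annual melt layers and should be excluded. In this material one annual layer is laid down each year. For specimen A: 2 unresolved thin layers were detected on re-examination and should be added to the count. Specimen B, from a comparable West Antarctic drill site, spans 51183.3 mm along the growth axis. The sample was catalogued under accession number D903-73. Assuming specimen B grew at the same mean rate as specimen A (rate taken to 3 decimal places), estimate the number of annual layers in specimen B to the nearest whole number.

Specimen A: adjusted count: 40813 − 17 + 2 = 40798 annual layers.
A: 17137.5 mm over 40798 years gives 17137.5 / 40798 ≈ 0.420 mm/yr.
B spans 51183.3 / 0.420 = 121865.00 years ≈ 121865 annual layers.

121865 annual layers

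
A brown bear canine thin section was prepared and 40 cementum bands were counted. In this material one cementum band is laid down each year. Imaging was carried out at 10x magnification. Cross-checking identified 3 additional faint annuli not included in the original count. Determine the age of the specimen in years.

True cementum band count = 40 + 3 = 43.
At one cementum band per year, that is 43 years.

43 years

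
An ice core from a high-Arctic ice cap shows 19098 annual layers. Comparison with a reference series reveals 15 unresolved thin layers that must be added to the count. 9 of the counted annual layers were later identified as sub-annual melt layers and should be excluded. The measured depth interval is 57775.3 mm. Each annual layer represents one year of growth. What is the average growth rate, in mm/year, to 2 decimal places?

True annual layer count = 19098 − 9 + 15 = 19104.
57775.3 mm over 19104 years gives 57775.3 / 19104 ≈ 3.02 mm/year.

3.02 mm/year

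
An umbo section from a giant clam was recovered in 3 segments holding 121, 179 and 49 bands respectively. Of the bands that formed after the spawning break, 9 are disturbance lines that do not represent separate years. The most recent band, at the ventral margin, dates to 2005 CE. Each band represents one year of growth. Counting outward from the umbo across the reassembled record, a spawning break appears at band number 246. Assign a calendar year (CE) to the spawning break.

1911 CE

Total bands = 121 + 179 + 49 = 349.
Between band 246 and the ventral margin there are 349 − 246 = 103 bands.
103 − 9 false = 94 true bands after the spawning break.
The band at the ventral margin is 2005 CE, so the spawning break dates to 2005 − 94 = 1911 CE.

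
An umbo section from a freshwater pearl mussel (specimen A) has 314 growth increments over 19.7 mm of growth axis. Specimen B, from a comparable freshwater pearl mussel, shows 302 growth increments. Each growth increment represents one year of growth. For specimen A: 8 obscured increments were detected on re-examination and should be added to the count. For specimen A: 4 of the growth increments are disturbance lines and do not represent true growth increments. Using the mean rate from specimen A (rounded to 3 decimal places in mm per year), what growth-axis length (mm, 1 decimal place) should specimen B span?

Specimen A: adjusted count: 314 − 4 + 8 = 318 growth increments.
A: Mean rate = 19.7 mm / 318 years ≈ 0.062 mm/yr.
B's length ≈ 0.062 × 302 = 18.7 mm.

18.7 mm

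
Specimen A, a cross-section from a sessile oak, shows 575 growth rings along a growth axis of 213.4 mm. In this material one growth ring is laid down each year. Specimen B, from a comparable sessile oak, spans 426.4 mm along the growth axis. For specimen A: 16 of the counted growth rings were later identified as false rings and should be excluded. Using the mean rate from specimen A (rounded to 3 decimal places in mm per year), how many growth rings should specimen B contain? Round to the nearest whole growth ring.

Specimen A: after corrections the count is 575 − 16 = 559 growth rings.
A: 213.4 mm over 559 years gives 213.4 / 559 ≈ 0.382 mm/yr.
B spans 426.4 / 0.382 = 1116.23 years ≈ 1116 growth rings.

1116 growth rings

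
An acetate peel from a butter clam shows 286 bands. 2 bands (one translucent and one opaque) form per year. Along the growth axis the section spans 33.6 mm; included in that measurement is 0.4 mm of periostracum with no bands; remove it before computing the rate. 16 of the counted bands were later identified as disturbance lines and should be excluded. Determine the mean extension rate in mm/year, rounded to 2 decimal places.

0.25 mm/year

Adjusted count: 286 − 16 = 270 bands.
With 2 bands per year, 270 / 2 = 135 years.
Net length = 33.6 − 0.4 = 33.2 mm.
Extension rate ≈ 33.2 / 135 = 0.25 mm/year.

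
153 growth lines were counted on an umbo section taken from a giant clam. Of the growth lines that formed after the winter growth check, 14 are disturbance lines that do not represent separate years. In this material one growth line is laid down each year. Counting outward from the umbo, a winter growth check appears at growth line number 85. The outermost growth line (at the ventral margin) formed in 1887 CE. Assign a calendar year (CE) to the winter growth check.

1833 CE

153 − 85 = 68 growth lines lie beyond the winter growth check toward the ventral margin.
Excluding 14 false growth lines: 68 − 14 = 54.
The growth line at the ventral margin is 1887 CE, so the winter growth check dates to 1887 − 54 = 1833 CE.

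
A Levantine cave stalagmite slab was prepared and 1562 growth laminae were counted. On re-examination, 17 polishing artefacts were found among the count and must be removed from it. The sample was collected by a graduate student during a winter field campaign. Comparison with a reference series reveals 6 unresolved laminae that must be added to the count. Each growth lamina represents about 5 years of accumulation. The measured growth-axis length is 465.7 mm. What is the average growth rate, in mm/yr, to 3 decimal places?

Adjusted count: 1562 − 17 + 6 = 1551 growth laminae.
Multiplying by 5 years per growth lamina: 1551 × 5 = 7755 years.
Extension rate ≈ 465.7 / 7755 = 0.060 mm/yr.

0.060 mm/yr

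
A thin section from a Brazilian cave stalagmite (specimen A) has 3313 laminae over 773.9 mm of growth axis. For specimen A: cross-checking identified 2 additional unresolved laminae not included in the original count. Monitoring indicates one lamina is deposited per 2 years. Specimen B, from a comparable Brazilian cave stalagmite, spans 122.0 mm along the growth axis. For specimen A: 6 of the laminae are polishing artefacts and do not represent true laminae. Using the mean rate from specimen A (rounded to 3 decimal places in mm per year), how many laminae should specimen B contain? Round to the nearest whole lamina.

521 laminae

Specimen A: after corrections the count is 3313 − 6 + 2 = 3309 laminae.
Specimen A: at 2 years per lamina, 3309 × 2 = 6618 years.
A: 773.9 mm over 6618 years gives 773.9 / 6618 ≈ 0.117 mm/year.
Specimen B: 122.0 mm / 0.117 mm per year = 1042.74 years; at 2 years per lamina that is 1042.74 / 2 ≈ 521 laminae.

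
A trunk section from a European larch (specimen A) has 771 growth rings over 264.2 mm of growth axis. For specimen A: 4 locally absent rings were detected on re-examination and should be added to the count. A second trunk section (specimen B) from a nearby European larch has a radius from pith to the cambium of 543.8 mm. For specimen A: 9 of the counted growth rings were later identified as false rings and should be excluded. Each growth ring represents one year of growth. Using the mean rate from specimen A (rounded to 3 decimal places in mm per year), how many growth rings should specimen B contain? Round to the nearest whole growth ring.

1576 growth rings

Specimen A: true growth ring count = 771 − 9 + 4 = 766.
A: 264.2 mm over 766 years gives 264.2 / 766 ≈ 0.345 mm per year.
B spans 543.8 / 0.345 = 1576.23 years ≈ 1576 growth rings.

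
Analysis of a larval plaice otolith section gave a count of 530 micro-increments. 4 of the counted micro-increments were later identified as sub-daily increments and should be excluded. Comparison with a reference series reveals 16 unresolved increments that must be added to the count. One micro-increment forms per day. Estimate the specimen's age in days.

Correcting the raw count gives 530 − 4 + 16 = 542 true micro-increments.
With a one-to-one micro-increment periodicity this is 542 days.

542 days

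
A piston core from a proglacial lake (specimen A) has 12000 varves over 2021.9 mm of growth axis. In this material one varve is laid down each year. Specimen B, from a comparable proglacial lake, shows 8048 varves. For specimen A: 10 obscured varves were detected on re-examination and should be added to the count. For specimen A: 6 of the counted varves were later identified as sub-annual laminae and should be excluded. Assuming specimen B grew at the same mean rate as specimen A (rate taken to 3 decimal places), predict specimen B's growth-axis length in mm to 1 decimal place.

Specimen A: adjusted count: 12000 − 6 + 10 = 12004 varves.
A: Extension rate ≈ 2021.9 / 12004 = 0.168 mm/year.
For B, 0.168 mm/year × 8048 years = 1352.1 mm.

1352.1 mm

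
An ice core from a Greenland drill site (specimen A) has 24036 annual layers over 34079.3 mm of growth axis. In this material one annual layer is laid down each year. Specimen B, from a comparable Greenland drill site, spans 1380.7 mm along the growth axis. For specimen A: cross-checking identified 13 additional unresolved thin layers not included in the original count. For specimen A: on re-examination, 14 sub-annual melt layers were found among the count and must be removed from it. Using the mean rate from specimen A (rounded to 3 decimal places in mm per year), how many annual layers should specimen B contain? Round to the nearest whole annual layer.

Specimen A: correcting the raw count gives 24036 − 14 + 13 = 24035 true annual layers.
A: 34079.3 mm over 24035 years gives 34079.3 / 24035 ≈ 1.418 mm/yr.
B spans 1380.7 / 1.418 = 973.70 years ≈ 974 annual layers.

974 annual layers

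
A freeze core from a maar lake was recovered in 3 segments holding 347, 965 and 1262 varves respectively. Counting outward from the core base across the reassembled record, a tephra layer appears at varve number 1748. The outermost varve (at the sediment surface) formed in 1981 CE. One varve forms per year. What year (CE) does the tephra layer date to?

1155 CE

Total varves = 347 + 965 + 1262 = 2574.
The tephra layer sits at varve 1748 from the core base, so 2574 − 1748 = 826 varves formed after it.
1981 − 826 = 1155 CE.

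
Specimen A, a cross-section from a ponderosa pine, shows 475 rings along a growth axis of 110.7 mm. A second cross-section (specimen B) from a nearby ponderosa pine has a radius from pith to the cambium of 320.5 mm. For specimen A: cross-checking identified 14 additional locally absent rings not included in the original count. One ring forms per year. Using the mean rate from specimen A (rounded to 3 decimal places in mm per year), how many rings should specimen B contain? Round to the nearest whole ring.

1418 rings

Specimen A: correcting the raw count gives 475 + 14 = 489 true rings.
A: Mean rate = 110.7 mm / 489 years ≈ 0.226 mm per year.
For B, 320.5 / 0.226 = 1418.14 years ≈ 1418 rings.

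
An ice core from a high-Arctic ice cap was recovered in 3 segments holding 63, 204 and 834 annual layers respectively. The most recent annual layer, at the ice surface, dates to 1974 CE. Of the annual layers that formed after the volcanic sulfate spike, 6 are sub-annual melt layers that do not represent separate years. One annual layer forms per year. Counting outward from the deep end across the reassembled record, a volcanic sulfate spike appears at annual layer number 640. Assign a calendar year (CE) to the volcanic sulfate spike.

1519 CE

Total annual layers = 63 + 204 + 834 = 1101.
Between annual layer 640 and the ice surface there are 1101 − 640 = 461 annual layers.
Excluding 6 false annual layers: 461 − 6 = 455.
1974 − 455 = 1519 CE.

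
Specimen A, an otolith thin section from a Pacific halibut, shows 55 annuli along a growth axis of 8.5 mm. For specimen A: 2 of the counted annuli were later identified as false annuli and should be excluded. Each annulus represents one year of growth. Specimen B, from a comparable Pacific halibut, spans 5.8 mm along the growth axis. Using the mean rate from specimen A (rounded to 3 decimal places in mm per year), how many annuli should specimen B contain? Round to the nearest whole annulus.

Specimen A: after corrections the count is 55 − 2 = 53 annuli.
A: 8.5 mm over 53 years gives 8.5 / 53 ≈ 0.160 mm/year.
For B, 5.8 / 0.160 = 36.25 years ≈ 36 annuli.

36 annuli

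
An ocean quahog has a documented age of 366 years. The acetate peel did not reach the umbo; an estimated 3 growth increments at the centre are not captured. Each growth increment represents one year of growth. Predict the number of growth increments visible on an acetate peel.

363 growth increments

At one growth increment per year, 366 years correspond to 366 growth increments.
Subtracting the 3 growth increments not captured gives 366 − 3 = 363 growth increments in the record.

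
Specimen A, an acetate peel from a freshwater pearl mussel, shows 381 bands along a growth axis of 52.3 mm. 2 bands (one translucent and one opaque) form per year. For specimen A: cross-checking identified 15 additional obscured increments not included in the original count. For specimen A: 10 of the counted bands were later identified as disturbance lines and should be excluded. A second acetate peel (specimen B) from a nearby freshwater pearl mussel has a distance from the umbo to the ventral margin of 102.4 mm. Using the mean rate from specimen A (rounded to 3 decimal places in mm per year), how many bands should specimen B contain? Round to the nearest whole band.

Specimen A: after corrections the count is 381 − 10 + 15 = 386 bands.
Specimen A: dividing by 2 bands per year: 386 / 2 = 193 years.
A: Extension rate ≈ 52.3 / 193 = 0.271 mm/yr.
Specimen B: 102.4 mm / 0.271 mm per year = 377.86 years; at 2 bands per year that is 377.86 × 2 ≈ 756 bands.

756 bands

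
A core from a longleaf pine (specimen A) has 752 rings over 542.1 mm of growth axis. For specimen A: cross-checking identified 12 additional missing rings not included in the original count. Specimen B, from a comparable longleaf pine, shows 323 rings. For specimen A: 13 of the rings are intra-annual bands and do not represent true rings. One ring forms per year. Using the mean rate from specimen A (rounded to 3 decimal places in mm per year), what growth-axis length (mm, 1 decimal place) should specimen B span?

233.2 mm

Specimen A: after corrections the count is 752 − 13 + 12 = 751 rings.
A: 542.1 mm over 751 years gives 542.1 / 751 ≈ 0.722 mm/year.
Length of B = 0.722 × 323 = 233.2 mm.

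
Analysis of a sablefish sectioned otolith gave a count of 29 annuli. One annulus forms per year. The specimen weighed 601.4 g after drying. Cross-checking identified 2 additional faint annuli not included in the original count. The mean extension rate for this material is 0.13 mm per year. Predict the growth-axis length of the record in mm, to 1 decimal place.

4.0 mm

Adjusted count: 29 + 2 = 31 annuli.
Predicted length = 0.13 mm/year × 31 years = 4.0 mm.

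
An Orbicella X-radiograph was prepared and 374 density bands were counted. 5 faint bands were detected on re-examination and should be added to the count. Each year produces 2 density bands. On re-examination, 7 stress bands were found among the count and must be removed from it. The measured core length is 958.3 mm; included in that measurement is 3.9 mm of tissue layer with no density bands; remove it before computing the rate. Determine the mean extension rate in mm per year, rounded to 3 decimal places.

After corrections the count is 374 − 7 + 5 = 372 density bands.
Dividing by 2 density bands per year: 372 / 2 = 186 years.
Net length = 958.3 − 3.9 = 954.4 mm.
Mean rate = 954.4 mm / 186 years ≈ 5.131 mm per year.

5.131 mm per year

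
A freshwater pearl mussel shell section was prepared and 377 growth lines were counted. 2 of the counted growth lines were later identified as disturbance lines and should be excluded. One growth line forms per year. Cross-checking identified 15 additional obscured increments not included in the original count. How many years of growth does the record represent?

After corrections the count is 377 − 2 + 15 = 390 growth lines.
One growth line per year makes the duration 390 years.

390 yr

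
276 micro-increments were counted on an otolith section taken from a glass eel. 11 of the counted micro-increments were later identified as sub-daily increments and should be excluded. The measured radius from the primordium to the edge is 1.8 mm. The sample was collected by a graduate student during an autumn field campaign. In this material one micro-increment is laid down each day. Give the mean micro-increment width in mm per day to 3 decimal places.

Correcting the raw count gives 276 − 11 = 265 true micro-increments.
Mean rate = 1.8 mm / 265 days ≈ 0.007 mm per day.

0.007 mm per day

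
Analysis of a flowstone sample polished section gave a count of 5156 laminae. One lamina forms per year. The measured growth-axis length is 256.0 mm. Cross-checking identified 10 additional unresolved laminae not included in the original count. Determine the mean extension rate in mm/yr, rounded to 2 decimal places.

0.05 mm/yr

After corrections the count is 5156 + 10 = 5166 laminae.
Extension rate ≈ 256.0 / 5166 = 0.05 mm/yr.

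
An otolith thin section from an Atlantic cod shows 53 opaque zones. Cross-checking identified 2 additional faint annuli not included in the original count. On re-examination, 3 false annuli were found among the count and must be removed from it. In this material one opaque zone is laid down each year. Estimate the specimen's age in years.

Correcting the raw count gives 53 − 3 + 2 = 52 true opaque zones.
One opaque zone per year makes the duration 52 years.

52 yr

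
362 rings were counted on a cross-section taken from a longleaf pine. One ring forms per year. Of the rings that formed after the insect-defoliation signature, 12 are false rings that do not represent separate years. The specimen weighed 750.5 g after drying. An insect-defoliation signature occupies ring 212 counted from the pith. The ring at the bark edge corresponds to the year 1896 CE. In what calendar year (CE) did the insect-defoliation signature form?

Between ring 212 and the bark edge there are 362 − 212 = 150 rings.
Removing the 12 false rings leaves 150 − 12 = 138 true rings beyond the insect-defoliation signature.
The ring at the bark edge is 1896 CE, so the insect-defoliation signature dates to 1896 − 138 = 1758 CE.

1758 CE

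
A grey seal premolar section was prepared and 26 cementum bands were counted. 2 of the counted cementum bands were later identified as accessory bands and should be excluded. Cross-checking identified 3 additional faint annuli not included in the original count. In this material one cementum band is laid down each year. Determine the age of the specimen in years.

Adjusted count: 26 − 2 + 3 = 27 cementum bands.
With a one-to-one cementum band periodicity this is 27 years.

27 years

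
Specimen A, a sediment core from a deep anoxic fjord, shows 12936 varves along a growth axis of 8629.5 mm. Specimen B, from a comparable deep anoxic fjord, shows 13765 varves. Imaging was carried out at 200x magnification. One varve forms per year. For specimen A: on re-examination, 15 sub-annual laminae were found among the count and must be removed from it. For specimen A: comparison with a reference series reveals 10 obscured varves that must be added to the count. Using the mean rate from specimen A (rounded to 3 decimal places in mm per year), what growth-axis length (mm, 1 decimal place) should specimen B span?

Specimen A: adjusted count: 12936 − 15 + 10 = 12931 varves.
A: Extension rate ≈ 8629.5 / 12931 = 0.667 mm per year.
B's length ≈ 0.667 × 13765 = 9181.3 mm.

9181.3 mm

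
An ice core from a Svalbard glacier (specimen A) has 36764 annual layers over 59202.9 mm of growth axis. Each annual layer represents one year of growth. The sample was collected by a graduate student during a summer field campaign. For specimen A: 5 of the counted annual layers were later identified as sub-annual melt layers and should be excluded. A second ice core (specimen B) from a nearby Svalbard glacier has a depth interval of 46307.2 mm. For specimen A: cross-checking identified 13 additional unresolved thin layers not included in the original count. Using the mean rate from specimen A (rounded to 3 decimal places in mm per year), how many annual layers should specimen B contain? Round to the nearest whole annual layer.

Specimen A: true annual layer count = 36764 − 5 + 13 = 36772.
A: Mean rate = 59202.9 mm / 36772 years ≈ 1.610 mm/year.
For B, 46307.2 / 1.610 = 28762.24 years ≈ 28762 annual layers.

28762 annual layers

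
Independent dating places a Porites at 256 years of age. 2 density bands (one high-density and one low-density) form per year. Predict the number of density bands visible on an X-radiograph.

256 years at 2 density bands per year gives 256 × 2 = 512 density bands.
So 512 density bands should be present.

512 density bands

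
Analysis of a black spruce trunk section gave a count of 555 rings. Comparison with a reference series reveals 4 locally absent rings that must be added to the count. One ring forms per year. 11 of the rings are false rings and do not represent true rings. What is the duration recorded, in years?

548 years

Correcting the raw count gives 555 − 11 + 4 = 548 true rings.
At one ring per year, that is 548 years.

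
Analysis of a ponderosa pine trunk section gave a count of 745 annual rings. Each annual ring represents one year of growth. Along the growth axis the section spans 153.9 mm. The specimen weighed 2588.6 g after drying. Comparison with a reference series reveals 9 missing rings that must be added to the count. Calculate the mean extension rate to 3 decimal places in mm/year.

0.204 mm/year

True annual ring count = 745 + 9 = 754.
Extension rate ≈ 153.9 / 754 = 0.204 mm/year.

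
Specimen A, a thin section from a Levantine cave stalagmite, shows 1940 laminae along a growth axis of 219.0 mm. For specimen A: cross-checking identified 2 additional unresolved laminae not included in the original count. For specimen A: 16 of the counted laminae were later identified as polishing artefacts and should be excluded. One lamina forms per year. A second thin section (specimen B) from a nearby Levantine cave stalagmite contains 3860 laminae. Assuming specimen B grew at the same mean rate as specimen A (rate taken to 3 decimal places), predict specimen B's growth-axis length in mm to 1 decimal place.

440.0 mm

Specimen A: after corrections the count is 1940 − 16 + 2 = 1926 laminae.
A: 219.0 mm over 1926 years gives 219.0 / 1926 ≈ 0.114 mm/year.
For B, 0.114 mm/year × 3860 years = 440.0 mm.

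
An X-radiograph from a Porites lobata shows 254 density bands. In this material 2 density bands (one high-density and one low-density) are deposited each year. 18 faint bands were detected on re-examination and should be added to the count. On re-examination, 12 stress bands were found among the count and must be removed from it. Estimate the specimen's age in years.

After corrections the count is 254 − 12 + 18 = 260 density bands.
Dividing by 2 density bands per year: 260 / 2 = 130 years.

130 yr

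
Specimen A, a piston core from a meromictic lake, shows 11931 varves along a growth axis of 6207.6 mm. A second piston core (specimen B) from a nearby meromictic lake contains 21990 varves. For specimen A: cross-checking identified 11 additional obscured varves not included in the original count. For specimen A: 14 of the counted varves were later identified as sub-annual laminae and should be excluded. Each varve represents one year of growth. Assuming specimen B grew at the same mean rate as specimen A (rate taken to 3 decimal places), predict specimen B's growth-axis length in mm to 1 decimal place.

11434.8 mm

Specimen A: after corrections the count is 11931 − 14 + 11 = 11928 varves.
A: Mean rate = 6207.6 mm / 11928 years ≈ 0.520 mm/yr.
B's length ≈ 0.520 × 21990 = 11434.8 mm.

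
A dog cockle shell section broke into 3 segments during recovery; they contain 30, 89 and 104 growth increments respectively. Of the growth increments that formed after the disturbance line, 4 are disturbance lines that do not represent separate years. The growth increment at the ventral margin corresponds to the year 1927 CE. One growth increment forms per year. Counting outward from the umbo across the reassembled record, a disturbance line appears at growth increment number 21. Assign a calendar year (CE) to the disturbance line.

Total growth increments = 30 + 89 + 104 = 223.
The disturbance line sits at growth increment 21 from the umbo, so 223 − 21 = 202 growth increments formed after it.
Excluding 4 false growth increments: 202 − 4 = 198.
1927 − 198 = 1729 CE.

1729 CE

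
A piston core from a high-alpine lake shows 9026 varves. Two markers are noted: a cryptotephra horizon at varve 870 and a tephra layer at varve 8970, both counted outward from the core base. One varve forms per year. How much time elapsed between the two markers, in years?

The two markers are separated by 8970 − 870 = 8100 varves.
That is 8100 years at one varve per year.

8100 years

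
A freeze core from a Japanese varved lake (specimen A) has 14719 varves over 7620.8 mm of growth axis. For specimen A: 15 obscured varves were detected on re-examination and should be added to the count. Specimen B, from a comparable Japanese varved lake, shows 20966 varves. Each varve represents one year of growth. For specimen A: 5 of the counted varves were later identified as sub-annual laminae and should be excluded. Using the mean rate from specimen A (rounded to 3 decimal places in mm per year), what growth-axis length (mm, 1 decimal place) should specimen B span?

Specimen A: adjusted count: 14719 − 5 + 15 = 14729 varves.
A: Extension rate ≈ 7620.8 / 14729 = 0.517 mm/year.
B's length ≈ 0.517 × 20966 = 10839.4 mm.

10839.4 mm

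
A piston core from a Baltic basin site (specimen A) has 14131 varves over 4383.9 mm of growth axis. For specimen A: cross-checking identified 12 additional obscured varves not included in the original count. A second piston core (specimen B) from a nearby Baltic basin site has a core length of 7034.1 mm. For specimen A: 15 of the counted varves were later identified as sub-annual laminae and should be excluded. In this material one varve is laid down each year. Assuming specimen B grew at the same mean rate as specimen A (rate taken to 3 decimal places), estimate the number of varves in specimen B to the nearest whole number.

22691 varves

Specimen A: adjusted count: 14131 − 15 + 12 = 14128 varves.
A: Mean rate = 4383.9 mm / 14128 years ≈ 0.310 mm per year.
B spans 7034.1 / 0.310 = 22690.65 years ≈ 22691 varves.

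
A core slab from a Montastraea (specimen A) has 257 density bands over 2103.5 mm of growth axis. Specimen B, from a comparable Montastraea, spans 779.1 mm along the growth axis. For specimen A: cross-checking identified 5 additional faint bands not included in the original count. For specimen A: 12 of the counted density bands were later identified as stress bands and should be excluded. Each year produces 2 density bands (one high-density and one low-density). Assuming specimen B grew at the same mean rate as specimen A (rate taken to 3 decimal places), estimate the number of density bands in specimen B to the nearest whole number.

93 density bands

Specimen A: correcting the raw count gives 257 − 12 + 5 = 250 true density bands.
Specimen A: 250 density bands at 2 per year is 250 / 2 = 125 years.
A: Extension rate ≈ 2103.5 / 125 = 16.828 mm per year.
B spans 779.1 / 16.828 = 46.30 years; at 2 density bands per year that is 46.30 × 2 ≈ 93 density bands.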